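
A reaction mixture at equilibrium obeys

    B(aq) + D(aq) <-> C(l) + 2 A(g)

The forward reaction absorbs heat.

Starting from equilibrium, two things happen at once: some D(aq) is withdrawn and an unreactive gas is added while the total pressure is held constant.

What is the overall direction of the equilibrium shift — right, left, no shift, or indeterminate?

Removing D (aq), a reactant, drives the reaction to the left.
Adding inert gas at constant total pressure expands the volume and lowers every reacting partial pressure. With Δn_gas = 2 − 0 = +2, Q moves away from K toward the side with fewer gas moles, so the system shifts toward the side with more gas moles — to the right.
The individual effects push in opposite directions; without quantitative information the net direction cannot be determined.

cannot be determined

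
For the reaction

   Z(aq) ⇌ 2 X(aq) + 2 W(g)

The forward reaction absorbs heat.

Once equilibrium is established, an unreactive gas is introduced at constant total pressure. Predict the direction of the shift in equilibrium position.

Adding inert gas at constant total pressure expands the volume and lowers every reacting partial pressure. With Δn_gas = 2 − 0 = +2, Q moves away from K toward the side with fewer gas moles, so the system shifts toward the side with more gas moles — to the right.

right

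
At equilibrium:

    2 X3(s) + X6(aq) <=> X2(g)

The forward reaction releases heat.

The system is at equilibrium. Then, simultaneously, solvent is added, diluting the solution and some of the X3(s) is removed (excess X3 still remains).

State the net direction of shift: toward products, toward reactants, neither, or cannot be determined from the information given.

left

Dilution lowers every aqueous concentration by the same factor. Δn_aq = 0 − 1 = -1, so the system shifts toward the side with more dissolved moles — to the left.
X3 is a pure solid; its activity is 1 regardless of amount, so Q is unaffected — no shift from this change.
Only the nonzero effect(s) matter; the net shift is to the left.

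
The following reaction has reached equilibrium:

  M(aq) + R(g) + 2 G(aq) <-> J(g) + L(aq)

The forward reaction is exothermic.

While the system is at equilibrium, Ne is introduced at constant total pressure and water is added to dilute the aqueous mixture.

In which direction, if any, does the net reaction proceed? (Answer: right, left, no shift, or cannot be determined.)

left

Adding inert gas at constant total pressure expands the volume, scaling every reacting partial pressure by the same factor. Δn_gas = 1 − 1 = 0, so Q is unchanged — no shift.
Dilution lowers every aqueous concentration by the same factor. Δn_aq = 1 − 3 = -2, so the system shifts toward the side with more dissolved moles — to the left.
Only the nonzero effect(s) matter; the net shift is to the left.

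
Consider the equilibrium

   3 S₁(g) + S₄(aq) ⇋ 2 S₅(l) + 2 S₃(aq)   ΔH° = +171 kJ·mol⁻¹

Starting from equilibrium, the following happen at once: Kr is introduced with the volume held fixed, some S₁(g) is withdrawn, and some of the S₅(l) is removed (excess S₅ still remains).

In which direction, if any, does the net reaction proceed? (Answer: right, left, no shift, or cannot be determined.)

left

At constant volume, adding an inert gas leaves every reacting species' partial pressure unchanged, so Q is unchanged — no shift from this change.
Removing S₁ (g), a reactant, drives the reaction to the left.
S₅ is a pure liquid; its activity is 1 regardless of amount, so Q is unaffected — no shift from this change.
Only the nonzero effect(s) matter; the net shift is to the left.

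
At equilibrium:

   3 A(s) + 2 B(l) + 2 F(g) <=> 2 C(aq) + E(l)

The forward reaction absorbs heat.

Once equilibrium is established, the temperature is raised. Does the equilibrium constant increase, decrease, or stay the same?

K depends on temperature via the van 't Hoff relation. The forward reaction is endothermic, so raising T increases K.

increases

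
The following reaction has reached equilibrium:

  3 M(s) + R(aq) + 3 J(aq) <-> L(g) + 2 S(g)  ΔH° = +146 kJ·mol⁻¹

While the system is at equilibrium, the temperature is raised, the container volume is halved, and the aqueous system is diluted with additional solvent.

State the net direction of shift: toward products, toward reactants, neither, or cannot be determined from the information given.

The forward reaction is endothermic. Raising T favours the endothermic direction — shift to the right.
Gas moles: reactants 0, products 3 (Δn_gas = +3). Compression shifts the system toward the side with fewer moles of gas — to the left.
Dilution lowers every aqueous concentration by the same factor. Δn_aq = 0 − 4 = -4, so the system shifts toward the side with more dissolved moles — to the left.
The individual effects push in opposite directions; without quantitative information the net direction cannot be determined.

cannot be determined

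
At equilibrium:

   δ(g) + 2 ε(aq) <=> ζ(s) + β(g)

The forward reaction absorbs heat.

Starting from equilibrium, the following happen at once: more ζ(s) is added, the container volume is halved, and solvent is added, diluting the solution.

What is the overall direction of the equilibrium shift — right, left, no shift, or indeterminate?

left

ζ is a pure solid; its activity is 1 regardless of amount, so Q is unaffected — no shift from this change.
Gas moles: reactants 1, products 1. Δn_gas = 0, so a volume change leaves Q equal to K — no shift from this change.
Dilution lowers every aqueous concentration by the same factor. Δn_aq = 0 − 2 = -2, so the system shifts toward the side with more dissolved moles — to the left.
Only the nonzero effect(s) matter; the net shift is to the left.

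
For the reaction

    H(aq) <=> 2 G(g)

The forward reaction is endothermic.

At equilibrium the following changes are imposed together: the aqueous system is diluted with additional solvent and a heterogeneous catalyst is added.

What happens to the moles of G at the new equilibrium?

Dilution lowers every aqueous concentration by the same factor. Δn_aq = 0 − 1 = -1, so the system shifts toward the side with more dissolved moles — to the left.
A catalyst speeds both forward and reverse rates equally; it changes neither Q nor K — no shift from this change.
The net shift is to the left. G is a product, so its amount decreases.

decreases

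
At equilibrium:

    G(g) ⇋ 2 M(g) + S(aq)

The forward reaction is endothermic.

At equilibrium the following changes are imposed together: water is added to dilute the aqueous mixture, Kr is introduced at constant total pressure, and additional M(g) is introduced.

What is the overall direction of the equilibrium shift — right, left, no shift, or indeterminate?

cannot be determined

Dilution lowers every aqueous concentration by the same factor. Δn_aq = 1 − 0 = +1, so the system shifts toward the side with more dissolved moles — to the right.
Adding inert gas at constant total pressure expands the volume and lowers every reacting partial pressure. With Δn_gas = 2 − 1 = +1, Q moves away from K toward the side with fewer gas moles, so the system shifts toward the side with more gas moles — to the right.
Adding M (g), a product, drives the reaction to the left.
The individual effects push in opposite directions; without quantitative information the net direction cannot be determined.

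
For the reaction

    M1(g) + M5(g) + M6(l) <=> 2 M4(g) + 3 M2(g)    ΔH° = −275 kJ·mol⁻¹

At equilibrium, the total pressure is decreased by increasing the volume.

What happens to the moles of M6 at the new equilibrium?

decreases

Gas moles: reactants 2, products 5 (Δn_gas = +3). Expansion shifts the system toward the side with more moles of gas — to the right.
The net shift is to the right. M6 is a reactant, so its amount decreases.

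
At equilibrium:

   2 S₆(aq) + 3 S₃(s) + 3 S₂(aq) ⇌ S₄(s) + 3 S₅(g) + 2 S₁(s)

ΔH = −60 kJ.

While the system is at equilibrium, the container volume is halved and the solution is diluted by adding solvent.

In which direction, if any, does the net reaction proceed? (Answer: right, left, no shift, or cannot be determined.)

left

Gas moles: reactants 0, products 3 (Δn_gas = +3). Compression shifts the system toward the side with fewer moles of gas — to the left.
Dilution lowers every aqueous concentration by the same factor. Δn_aq = 0 − 5 = -5, so the system shifts toward the side with more dissolved moles — to the left.
All effects act in the same direction — net shift to the left.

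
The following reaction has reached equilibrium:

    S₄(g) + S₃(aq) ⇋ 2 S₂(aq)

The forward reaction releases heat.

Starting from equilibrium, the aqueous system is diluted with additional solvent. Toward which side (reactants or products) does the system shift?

Dilution lowers every aqueous concentration by the same factor. Δn_aq = 2 − 1 = +1, so the system shifts toward the side with more dissolved moles — to the right.

right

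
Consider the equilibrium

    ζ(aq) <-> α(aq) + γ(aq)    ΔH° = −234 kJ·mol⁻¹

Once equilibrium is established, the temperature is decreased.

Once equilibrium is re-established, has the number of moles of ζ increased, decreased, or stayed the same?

The forward reaction is exothermic. Lowering T favours the exothermic direction — shift to the right.
The net shift is to the right. ζ is a reactant, so its amount decreases.

decreases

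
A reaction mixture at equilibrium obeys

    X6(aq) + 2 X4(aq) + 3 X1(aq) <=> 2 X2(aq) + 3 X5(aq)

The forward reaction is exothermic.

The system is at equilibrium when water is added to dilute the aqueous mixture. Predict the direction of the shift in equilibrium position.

left

Dilution lowers every aqueous concentration by the same factor. Δn_aq = 5 − 6 = -1, so the system shifts toward the side with more dissolved moles — to the left.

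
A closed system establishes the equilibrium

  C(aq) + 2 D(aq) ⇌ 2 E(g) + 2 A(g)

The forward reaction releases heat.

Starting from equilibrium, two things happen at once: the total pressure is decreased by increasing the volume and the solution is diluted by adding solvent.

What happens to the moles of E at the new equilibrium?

Gas moles: reactants 0, products 4 (Δn_gas = +4). Expansion shifts the system toward the side with more moles of gas — to the right.
Dilution lowers every aqueous concentration by the same factor. Δn_aq = 0 − 3 = -3, so the system shifts toward the side with more dissolved moles — to the left.
The two effects oppose each other, so the net shift — and hence the change in E — cannot be determined from the given information.

cannot be determined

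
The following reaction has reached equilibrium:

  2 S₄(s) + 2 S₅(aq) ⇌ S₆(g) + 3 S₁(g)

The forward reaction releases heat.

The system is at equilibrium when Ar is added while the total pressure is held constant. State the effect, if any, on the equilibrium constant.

unchanged

The equilibrium constant depends only on temperature. This perturbation may move the position of equilibrium, but since T is unchanged, K itself is unchanged.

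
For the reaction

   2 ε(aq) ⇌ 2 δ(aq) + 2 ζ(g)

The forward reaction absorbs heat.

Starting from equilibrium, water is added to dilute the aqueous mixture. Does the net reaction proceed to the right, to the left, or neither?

no shift

Dilution scales every aqueous concentration by the same factor. Δn_aq = 2 − 2 = 0, so Q is unchanged — no shift.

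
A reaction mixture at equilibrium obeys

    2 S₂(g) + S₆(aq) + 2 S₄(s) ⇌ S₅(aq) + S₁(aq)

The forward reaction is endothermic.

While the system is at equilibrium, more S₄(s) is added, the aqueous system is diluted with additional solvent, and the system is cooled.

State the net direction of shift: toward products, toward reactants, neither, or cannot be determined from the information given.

cannot be determined

S₄ is a pure solid; its activity is 1 regardless of amount, so Q is unaffected — no shift from this change.
Dilution lowers every aqueous concentration by the same factor. Δn_aq = 2 − 1 = +1, so the system shifts toward the side with more dissolved moles — to the right.
The forward reaction is endothermic. Lowering T favours the exothermic direction — shift to the left.
The individual effects push in opposite directions; without quantitative information the net direction cannot be determined.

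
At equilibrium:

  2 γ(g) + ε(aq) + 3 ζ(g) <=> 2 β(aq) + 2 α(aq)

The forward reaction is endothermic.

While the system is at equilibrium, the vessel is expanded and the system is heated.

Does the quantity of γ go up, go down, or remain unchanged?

cannot be determined

Gas moles: reactants 5, products 0 (Δn_gas = -5). Expansion shifts the system toward the side with more moles of gas — to the left.
The forward reaction is endothermic. Raising T favours the endothermic direction — shift to the right.
The two effects oppose each other, so the net shift — and hence the change in γ — cannot be determined from the given information.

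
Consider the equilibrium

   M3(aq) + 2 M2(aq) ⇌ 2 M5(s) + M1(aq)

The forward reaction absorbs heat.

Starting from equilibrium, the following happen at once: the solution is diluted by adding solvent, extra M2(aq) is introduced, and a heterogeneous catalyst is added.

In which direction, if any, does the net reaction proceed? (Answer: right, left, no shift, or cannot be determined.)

Dilution lowers every aqueous concentration by the same factor. Δn_aq = 1 − 3 = -2, so the system shifts toward the side with more dissolved moles — to the left.
Adding M2 (aq), a reactant, drives the reaction to the right.
A catalyst speeds both forward and reverse rates equally; it changes neither Q nor K — no shift from this change.
The individual effects push in opposite directions; without quantitative information the net direction cannot be determined.

cannot be determined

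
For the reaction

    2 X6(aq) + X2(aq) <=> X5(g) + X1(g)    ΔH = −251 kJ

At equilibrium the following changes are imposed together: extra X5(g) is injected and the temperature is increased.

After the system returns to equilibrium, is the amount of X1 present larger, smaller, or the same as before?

Adding X5 (g), a product, drives the reaction to the left.
The forward reaction is exothermic. Raising T favours the endothermic direction — shift to the left.
The net shift is to the left. X1 is a product, so its amount decreases.

decreases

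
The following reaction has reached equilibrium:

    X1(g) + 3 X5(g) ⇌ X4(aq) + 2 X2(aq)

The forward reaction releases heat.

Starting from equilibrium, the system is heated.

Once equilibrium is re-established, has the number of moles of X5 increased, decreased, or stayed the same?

The forward reaction is exothermic. Raising T favours the endothermic direction — shift to the left.
The net shift is to the left. X5 is a reactant, so its amount increases.

increases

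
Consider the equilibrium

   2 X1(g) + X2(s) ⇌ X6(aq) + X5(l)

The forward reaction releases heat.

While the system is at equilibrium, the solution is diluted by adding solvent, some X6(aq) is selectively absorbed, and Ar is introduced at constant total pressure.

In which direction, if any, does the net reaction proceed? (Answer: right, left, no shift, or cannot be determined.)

Dilution lowers every aqueous concentration by the same factor. Δn_aq = 1 − 0 = +1, so the system shifts toward the side with more dissolved moles — to the right.
Removing X6 (aq), a product, drives the reaction to the right.
Adding inert gas at constant total pressure expands the volume and lowers every reacting partial pressure. With Δn_gas = 0 − 2 = -2, Q moves away from K toward the side with fewer gas moles, so the system shifts toward the side with more gas moles — to the left.
The individual effects push in opposite directions; without quantitative information the net direction cannot be determined.

cannot be determined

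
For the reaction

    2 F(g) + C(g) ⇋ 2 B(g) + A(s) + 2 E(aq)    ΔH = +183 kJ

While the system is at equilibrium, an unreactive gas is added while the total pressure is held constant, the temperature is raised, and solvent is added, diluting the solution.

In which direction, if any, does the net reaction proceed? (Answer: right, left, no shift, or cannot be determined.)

Adding inert gas at constant total pressure expands the volume and lowers every reacting partial pressure. With Δn_gas = 2 − 3 = -1, Q moves away from K toward the side with fewer gas moles, so the system shifts toward the side with more gas moles — to the left.
The forward reaction is endothermic. Raising T favours the endothermic direction — shift to the right.
Dilution lowers every aqueous concentration by the same factor. Δn_aq = 2 − 0 = +2, so the system shifts toward the side with more dissolved moles — to the right.
The individual effects push in opposite directions; without quantitative information the net direction cannot be determined.

cannot be determined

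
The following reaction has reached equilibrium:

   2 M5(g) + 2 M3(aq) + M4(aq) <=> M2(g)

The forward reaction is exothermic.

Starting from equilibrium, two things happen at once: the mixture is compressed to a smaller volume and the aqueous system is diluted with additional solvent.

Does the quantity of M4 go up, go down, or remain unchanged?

cannot be determined

Gas moles: reactants 2, products 1 (Δn_gas = -1). Compression shifts the system toward the side with fewer moles of gas — to the right.
Dilution lowers every aqueous concentration by the same factor. Δn_aq = 0 − 3 = -3, so the system shifts toward the side with more dissolved moles — to the left.
The two effects oppose each other, so the net shift — and hence the change in M4 — cannot be determined from the given information.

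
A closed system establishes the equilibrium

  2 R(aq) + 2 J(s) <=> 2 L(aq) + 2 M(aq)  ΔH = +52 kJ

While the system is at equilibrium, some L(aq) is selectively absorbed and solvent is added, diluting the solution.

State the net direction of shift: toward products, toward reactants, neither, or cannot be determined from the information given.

right

Removing L (aq), a product, drives the reaction to the right.
Dilution lowers every aqueous concentration by the same factor. Δn_aq = 4 − 2 = +2, so the system shifts toward the side with more dissolved moles — to the right.
All effects act in the same direction — net shift to the right.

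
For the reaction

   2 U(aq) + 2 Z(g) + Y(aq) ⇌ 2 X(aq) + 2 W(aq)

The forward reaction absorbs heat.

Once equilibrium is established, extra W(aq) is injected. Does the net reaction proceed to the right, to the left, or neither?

left

Adding W (aq), a product, drives the reaction to the left.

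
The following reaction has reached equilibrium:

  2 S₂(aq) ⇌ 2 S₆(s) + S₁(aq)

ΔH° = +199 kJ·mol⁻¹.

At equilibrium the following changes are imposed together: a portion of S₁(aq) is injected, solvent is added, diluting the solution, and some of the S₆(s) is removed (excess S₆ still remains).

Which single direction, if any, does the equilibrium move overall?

left

Adding S₁ (aq), a product, drives the reaction to the left.
Dilution lowers every aqueous concentration by the same factor. Δn_aq = 1 − 2 = -1, so the system shifts toward the side with more dissolved moles — to the left.
S₆ is a pure solid; its activity is 1 regardless of amount, so Q is unaffected — no shift from this change.
Only the nonzero effect(s) matter; the net shift is to the left.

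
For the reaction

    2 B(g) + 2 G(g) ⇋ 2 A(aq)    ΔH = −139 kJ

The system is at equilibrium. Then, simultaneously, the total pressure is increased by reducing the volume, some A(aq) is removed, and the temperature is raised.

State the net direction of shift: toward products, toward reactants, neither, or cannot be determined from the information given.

cannot be determined

Gas moles: reactants 4, products 0 (Δn_gas = -4). Compression shifts the system toward the side with fewer moles of gas — to the right.
Removing A (aq), a product, drives the reaction to the right.
The forward reaction is exothermic. Raising T favours the endothermic direction — shift to the left.
The individual effects push in opposite directions; without quantitative information the net direction cannot be determined.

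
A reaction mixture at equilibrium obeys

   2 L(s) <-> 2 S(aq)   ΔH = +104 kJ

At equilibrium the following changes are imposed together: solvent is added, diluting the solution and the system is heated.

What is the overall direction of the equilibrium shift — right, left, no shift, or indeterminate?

right

Dilution lowers every aqueous concentration by the same factor. Δn_aq = 2 − 0 = +2, so the system shifts toward the side with more dissolved moles — to the right.
The forward reaction is endothermic. Raising T favours the endothermic direction — shift to the right.
All effects act in the same direction — net shift to the right.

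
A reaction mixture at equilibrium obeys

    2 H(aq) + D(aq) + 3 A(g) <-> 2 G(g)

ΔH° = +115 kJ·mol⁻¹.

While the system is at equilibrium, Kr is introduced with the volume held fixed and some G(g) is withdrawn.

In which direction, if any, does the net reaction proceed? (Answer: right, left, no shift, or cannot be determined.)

At constant volume, adding an inert gas leaves every reacting species' partial pressure unchanged, so Q is unchanged — no shift from this change.
Removing G (g), a product, drives the reaction to the right.
Only the nonzero effect(s) matter; the net shift is to the right.

right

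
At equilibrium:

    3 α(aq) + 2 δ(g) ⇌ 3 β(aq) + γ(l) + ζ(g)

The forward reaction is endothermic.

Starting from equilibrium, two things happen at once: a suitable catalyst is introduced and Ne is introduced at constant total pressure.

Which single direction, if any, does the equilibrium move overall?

left

A catalyst speeds both forward and reverse rates equally; it changes neither Q nor K — no shift from this change.
Adding inert gas at constant total pressure expands the volume and lowers every reacting partial pressure. With Δn_gas = 1 − 2 = -1, Q moves away from K toward the side with fewer gas moles, so the system shifts toward the side with more gas moles — to the left.
Only the nonzero effect(s) matter; the net shift is to the left.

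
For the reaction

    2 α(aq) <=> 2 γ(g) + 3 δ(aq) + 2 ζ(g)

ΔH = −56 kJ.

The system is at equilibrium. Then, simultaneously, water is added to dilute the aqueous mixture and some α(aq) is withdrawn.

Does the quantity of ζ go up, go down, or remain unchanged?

cannot be determined

Dilution lowers every aqueous concentration by the same factor. Δn_aq = 3 − 2 = +1, so the system shifts toward the side with more dissolved moles — to the right.
Removing α (aq), a reactant, drives the reaction to the left.
The two effects oppose each other, so the net shift — and hence the change in ζ — cannot be determined from the given information.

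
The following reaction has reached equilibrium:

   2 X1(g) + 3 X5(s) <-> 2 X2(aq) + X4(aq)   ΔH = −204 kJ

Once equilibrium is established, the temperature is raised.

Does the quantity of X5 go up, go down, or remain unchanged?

increases

The forward reaction is exothermic. Raising T favours the endothermic direction — shift to the left.
The net shift is to the left. X5 is a reactant, so its amount increases.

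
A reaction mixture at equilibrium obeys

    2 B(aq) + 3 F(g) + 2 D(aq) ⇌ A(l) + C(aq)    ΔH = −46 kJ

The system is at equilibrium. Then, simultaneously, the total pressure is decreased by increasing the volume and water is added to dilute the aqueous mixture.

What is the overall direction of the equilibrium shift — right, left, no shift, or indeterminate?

left

Gas moles: reactants 3, products 0 (Δn_gas = -3). Expansion shifts the system toward the side with more moles of gas — to the left.
Dilution lowers every aqueous concentration by the same factor. Δn_aq = 1 − 4 = -3, so the system shifts toward the side with more dissolved moles — to the left.
All effects act in the same direction — net shift to the left.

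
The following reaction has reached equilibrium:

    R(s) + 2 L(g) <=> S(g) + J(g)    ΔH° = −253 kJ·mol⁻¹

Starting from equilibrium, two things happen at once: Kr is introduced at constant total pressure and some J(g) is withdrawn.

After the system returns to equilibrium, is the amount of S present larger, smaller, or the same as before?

increases

Adding inert gas at constant total pressure expands the volume, scaling every reacting partial pressure by the same factor. Δn_gas = 2 − 2 = 0, so Q is unchanged — no shift.
Removing J (g), a product, drives the reaction to the right.
The net shift is to the right. S is a product, so its amount increases.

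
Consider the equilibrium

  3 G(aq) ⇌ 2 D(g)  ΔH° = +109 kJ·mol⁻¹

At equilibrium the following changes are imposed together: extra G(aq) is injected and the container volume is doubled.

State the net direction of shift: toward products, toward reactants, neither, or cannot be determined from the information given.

Adding G (aq), a reactant, drives the reaction to the right.
Gas moles: reactants 0, products 2 (Δn_gas = +2). Expansion shifts the system toward the side with more moles of gas — to the right.
All effects act in the same direction — net shift to the right.

right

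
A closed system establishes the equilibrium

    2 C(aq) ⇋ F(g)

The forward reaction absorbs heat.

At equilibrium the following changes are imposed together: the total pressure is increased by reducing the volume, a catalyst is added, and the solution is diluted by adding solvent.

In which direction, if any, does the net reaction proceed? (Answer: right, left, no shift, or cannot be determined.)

Gas moles: reactants 0, products 1 (Δn_gas = +1). Compression shifts the system toward the side with fewer moles of gas — to the left.
A catalyst speeds both forward and reverse rates equally; it changes neither Q nor K — no shift from this change.
Dilution lowers every aqueous concentration by the same factor. Δn_aq = 0 − 2 = -2, so the system shifts toward the side with more dissolved moles — to the left.
Only the nonzero effect(s) matter; the net shift is to the left.

left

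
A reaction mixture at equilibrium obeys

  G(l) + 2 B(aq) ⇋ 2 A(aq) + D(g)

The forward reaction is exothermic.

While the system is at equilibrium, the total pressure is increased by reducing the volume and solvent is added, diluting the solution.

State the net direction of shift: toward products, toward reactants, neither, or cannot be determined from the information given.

left

Gas moles: reactants 0, products 1 (Δn_gas = +1). Compression shifts the system toward the side with fewer moles of gas — to the left.
Dilution scales every aqueous concentration by the same factor. Δn_aq = 2 − 2 = 0, so Q is unchanged — no shift.
Only the nonzero effect(s) matter; the net shift is to the left.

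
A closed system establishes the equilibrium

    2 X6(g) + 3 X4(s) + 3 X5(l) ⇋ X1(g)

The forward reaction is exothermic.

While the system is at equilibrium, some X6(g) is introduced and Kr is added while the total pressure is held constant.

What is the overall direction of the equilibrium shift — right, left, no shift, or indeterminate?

Adding X6 (g), a reactant, drives the reaction to the right.
Adding inert gas at constant total pressure expands the volume and lowers every reacting partial pressure. With Δn_gas = 1 − 2 = -1, Q moves away from K toward the side with fewer gas moles, so the system shifts toward the side with more gas moles — to the left.
The individual effects push in opposite directions; without quantitative information the net direction cannot be determined.

cannot be determined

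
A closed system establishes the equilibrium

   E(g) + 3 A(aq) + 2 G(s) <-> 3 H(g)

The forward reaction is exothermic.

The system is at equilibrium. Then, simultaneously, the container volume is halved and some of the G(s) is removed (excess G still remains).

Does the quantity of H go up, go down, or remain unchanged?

decreases

Gas moles: reactants 1, products 3 (Δn_gas = +2). Compression shifts the system toward the side with fewer moles of gas — to the left.
G is a pure solid; its activity is 1 regardless of amount, so Q is unaffected — no shift from this change.
The net shift is to the left. H is a product, so its amount decreases.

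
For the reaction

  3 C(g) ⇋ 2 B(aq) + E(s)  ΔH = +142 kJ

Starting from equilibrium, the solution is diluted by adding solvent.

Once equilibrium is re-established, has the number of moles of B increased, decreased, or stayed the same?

increases

Dilution lowers every aqueous concentration by the same factor. Δn_aq = 2 − 0 = +2, so the system shifts toward the side with more dissolved moles — to the right.
The net shift is to the right. B is a product, so its amount increases.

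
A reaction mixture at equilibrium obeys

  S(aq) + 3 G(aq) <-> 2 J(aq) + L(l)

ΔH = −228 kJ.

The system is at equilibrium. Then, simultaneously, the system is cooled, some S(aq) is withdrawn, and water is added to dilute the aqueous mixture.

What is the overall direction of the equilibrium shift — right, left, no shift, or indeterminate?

The forward reaction is exothermic. Lowering T favours the exothermic direction — shift to the right.
Removing S (aq), a reactant, drives the reaction to the left.
Dilution lowers every aqueous concentration by the same factor. Δn_aq = 2 − 4 = -2, so the system shifts toward the side with more dissolved moles — to the left.
The individual effects push in opposite directions; without quantitative information the net direction cannot be determined.

cannot be determined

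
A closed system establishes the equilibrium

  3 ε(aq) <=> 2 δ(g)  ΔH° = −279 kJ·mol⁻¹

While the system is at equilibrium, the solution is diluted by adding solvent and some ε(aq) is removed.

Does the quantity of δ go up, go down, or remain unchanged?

Dilution lowers every aqueous concentration by the same factor. Δn_aq = 0 − 3 = -3, so the system shifts toward the side with more dissolved moles — to the left.
Removing ε (aq), a reactant, drives the reaction to the left.
The net shift is to the left. δ is a product, so its amount decreases.

decreases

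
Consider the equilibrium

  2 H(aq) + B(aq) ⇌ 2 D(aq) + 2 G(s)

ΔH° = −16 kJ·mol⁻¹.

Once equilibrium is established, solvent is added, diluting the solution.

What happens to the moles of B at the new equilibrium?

increases

Dilution lowers every aqueous concentration by the same factor. Δn_aq = 2 − 3 = -1, so the system shifts toward the side with more dissolved moles — to the left.
The net shift is to the left. B is a reactant, so its amount increases.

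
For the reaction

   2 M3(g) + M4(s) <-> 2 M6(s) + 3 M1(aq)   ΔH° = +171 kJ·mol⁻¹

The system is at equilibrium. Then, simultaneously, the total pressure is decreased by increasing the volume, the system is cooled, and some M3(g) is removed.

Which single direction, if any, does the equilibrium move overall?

left

Gas moles: reactants 2, products 0 (Δn_gas = -2). Expansion shifts the system toward the side with more moles of gas — to the left.
The forward reaction is endothermic. Lowering T favours the exothermic direction — shift to the left.
Removing M3 (g), a reactant, drives the reaction to the left.
All effects act in the same direction — net shift to the left.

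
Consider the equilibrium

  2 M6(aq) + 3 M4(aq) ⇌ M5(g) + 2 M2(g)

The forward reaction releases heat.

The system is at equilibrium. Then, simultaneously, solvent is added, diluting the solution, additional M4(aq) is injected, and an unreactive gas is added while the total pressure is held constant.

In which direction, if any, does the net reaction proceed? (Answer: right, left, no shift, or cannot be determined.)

Dilution lowers every aqueous concentration by the same factor. Δn_aq = 0 − 5 = -5, so the system shifts toward the side with more dissolved moles — to the left.
Adding M4 (aq), a reactant, drives the reaction to the right.
Adding inert gas at constant total pressure expands the volume and lowers every reacting partial pressure. With Δn_gas = 3 − 0 = +3, Q moves away from K toward the side with fewer gas moles, so the system shifts toward the side with more gas moles — to the right.
The individual effects push in opposite directions; without quantitative information the net direction cannot be determined.

cannot be determined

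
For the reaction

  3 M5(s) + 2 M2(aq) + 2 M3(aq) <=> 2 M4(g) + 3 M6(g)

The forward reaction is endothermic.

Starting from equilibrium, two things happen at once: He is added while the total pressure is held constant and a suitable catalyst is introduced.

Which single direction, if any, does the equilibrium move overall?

Adding inert gas at constant total pressure expands the volume and lowers every reacting partial pressure. With Δn_gas = 5 − 0 = +5, Q moves away from K toward the side with fewer gas moles, so the system shifts toward the side with more gas moles — to the right.
A catalyst speeds both forward and reverse rates equally; it changes neither Q nor K — no shift from this change.
Only the nonzero effect(s) matter; the net shift is to the right.

right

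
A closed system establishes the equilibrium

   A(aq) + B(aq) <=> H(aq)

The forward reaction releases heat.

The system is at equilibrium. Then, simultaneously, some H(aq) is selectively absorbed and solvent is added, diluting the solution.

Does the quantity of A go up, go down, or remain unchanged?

cannot be determined

Removing H (aq), a product, drives the reaction to the right.
Dilution lowers every aqueous concentration by the same factor. Δn_aq = 1 − 2 = -1, so the system shifts toward the side with more dissolved moles — to the left.
The two effects oppose each other, so the net shift — and hence the change in A — cannot be determined from the given information.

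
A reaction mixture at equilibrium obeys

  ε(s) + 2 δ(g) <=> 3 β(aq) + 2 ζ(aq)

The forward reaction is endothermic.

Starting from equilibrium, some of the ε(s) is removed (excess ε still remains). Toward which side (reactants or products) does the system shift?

ε is a pure solid; its activity is 1 regardless of amount, so Q is unaffected — no shift from this change.

no shift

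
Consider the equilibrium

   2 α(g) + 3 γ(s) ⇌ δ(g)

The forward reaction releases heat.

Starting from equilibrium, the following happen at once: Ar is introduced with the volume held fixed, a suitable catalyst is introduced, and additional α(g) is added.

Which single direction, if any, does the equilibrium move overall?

right

At constant volume, adding an inert gas leaves every reacting species' partial pressure unchanged, so Q is unchanged — no shift from this change.
A catalyst speeds both forward and reverse rates equally; it changes neither Q nor K — no shift from this change.
Adding α (g), a reactant, drives the reaction to the right.
Only the nonzero effect(s) matter; the net shift is to the right.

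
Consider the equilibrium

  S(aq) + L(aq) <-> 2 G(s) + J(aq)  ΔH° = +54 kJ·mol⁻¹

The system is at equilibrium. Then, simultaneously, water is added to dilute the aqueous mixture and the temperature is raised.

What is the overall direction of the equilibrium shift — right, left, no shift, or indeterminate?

Dilution lowers every aqueous concentration by the same factor. Δn_aq = 1 − 2 = -1, so the system shifts toward the side with more dissolved moles — to the left.
The forward reaction is endothermic. Raising T favours the endothermic direction — shift to the right.
The individual effects push in opposite directions; without quantitative information the net direction cannot be determined.

cannot be determined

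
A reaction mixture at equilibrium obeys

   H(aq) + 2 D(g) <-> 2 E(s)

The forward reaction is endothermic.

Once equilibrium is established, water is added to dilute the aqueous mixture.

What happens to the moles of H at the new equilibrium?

Dilution lowers every aqueous concentration by the same factor. Δn_aq = 0 − 1 = -1, so the system shifts toward the side with more dissolved moles — to the left.
The net shift is to the left. H is a reactant, so its amount increases.

increases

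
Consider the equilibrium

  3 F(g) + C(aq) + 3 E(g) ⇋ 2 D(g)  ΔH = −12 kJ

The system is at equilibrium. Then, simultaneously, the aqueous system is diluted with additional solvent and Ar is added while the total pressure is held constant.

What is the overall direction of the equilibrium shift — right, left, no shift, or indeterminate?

Dilution lowers every aqueous concentration by the same factor. Δn_aq = 0 − 1 = -1, so the system shifts toward the side with more dissolved moles — to the left.
Adding inert gas at constant total pressure expands the volume and lowers every reacting partial pressure. With Δn_gas = 2 − 6 = -4, Q moves away from K toward the side with fewer gas moles, so the system shifts toward the side with more gas moles — to the left.
All effects act in the same direction — net shift to the left.

left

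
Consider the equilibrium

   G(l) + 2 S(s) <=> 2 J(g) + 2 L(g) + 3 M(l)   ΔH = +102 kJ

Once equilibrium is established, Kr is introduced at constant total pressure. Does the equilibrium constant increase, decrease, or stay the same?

unchanged

The equilibrium constant depends only on temperature. This perturbation may move the position of equilibrium, but since T is unchanged, K itself is unchanged.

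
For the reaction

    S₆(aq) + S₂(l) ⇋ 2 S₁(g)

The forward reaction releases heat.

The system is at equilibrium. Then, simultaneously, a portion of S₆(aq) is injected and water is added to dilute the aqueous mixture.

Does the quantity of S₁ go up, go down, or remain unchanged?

Adding S₆ (aq), a reactant, drives the reaction to the right.
Dilution lowers every aqueous concentration by the same factor. Δn_aq = 0 − 1 = -1, so the system shifts toward the side with more dissolved moles — to the left.
The two effects oppose each other, so the net shift — and hence the change in S₁ — cannot be determined from the given information.

cannot be determined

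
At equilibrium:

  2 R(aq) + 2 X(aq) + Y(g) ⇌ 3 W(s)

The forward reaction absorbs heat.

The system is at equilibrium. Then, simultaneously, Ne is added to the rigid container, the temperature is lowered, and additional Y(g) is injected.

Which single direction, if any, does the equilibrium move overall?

cannot be determined

At constant volume, adding an inert gas leaves every reacting species' partial pressure unchanged, so Q is unchanged — no shift from this change.
The forward reaction is endothermic. Lowering T favours the exothermic direction — shift to the left.
Adding Y (g), a reactant, drives the reaction to the right.
The individual effects push in opposite directions; without quantitative information the net direction cannot be determined.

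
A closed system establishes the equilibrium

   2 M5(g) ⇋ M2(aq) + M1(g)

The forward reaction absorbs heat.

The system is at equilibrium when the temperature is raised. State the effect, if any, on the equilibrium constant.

increases

K depends on temperature via the van 't Hoff relation. The forward reaction is endothermic, so raising T increases K.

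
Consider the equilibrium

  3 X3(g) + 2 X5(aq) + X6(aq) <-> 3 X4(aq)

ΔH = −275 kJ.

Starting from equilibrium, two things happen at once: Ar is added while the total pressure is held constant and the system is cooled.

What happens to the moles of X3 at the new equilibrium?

cannot be determined

Adding inert gas at constant total pressure expands the volume and lowers every reacting partial pressure. With Δn_gas = 0 − 3 = -3, Q moves away from K toward the side with fewer gas moles, so the system shifts toward the side with more gas moles — to the left.
The forward reaction is exothermic. Lowering T favours the exothermic direction — shift to the right.
The two effects oppose each other, so the net shift — and hence the change in X3 — cannot be determined from the given information.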